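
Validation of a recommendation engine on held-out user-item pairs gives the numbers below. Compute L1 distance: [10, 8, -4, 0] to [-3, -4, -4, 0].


d = |10+ 3| + |8+ 4| + |-4+ 4| + |0-0|
  = 13 + 12 + 0 + 0
  = 25

25


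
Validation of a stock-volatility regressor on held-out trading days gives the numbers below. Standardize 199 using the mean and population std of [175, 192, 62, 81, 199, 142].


μ = 141.8333, σ = 53.1646
z = (199 - 141.8333)/53.1646 = 1.0753

1.0753


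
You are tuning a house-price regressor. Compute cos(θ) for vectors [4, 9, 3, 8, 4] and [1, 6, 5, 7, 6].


A·B = 4·1 + 9·6 + 3·5 + 8·7 + 4·6 = 153
‖A‖ = √186 = 13.6382, ‖B‖ = √147 = 12.1244
cos = 153/(√186·√147) = 153/√27342 = 0.9253

0.9253


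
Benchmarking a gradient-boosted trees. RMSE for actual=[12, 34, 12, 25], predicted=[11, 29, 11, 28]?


MSE = 36/4 = 9
RMSE = √(36/4) = 3.0

3.0


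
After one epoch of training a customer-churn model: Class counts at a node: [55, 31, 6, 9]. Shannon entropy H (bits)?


Probabilities: [55/101, 31/101, 6/101, 9/101] ≈ [0.5446, 0.3069, 0.0594, 0.0891]
H = -((55/101)·log₂(55/101) + (31/101)·log₂(31/101) + (6/101)·log₂(6/101) + (9/101)·log₂(9/101))
  = 1.5533 bits

1.5533 bits


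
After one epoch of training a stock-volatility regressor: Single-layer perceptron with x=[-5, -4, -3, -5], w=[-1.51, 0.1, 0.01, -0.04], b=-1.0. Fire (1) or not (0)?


z = (-5)·(-1.51) + (-4)·(0.1) + (-3)·(0.01) + (-5)·(-0.04) - 1.0
  = 6.32
step(z) = 1 (z≥0)

1


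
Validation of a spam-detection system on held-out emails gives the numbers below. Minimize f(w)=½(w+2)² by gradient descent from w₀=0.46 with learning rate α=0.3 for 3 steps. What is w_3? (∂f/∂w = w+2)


step 1: grad = 0.46+2 = 2.46; w = 0.46 - 0.3·(2.46) = -0.278
step 2: grad = -0.278+2 = 1.722; w = -0.278 - 0.3·(1.722) = -0.7946
step 3: grad = -0.7946+2 = 1.2054; w = -0.7946 - 0.3·(1.2054) = -1.15622

-1.15622


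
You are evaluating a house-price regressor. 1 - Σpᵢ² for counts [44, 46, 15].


Probabilities: [44/105, 46/105, 15/105] ≈ [0.419, 0.4381, 0.1429]
Σpᵢ² = (1936 + 2116 + 225)/105² = 4277/11025
Gini = 1 - Σpᵢ² = 1 - 4277/11025 = 0.6121

0.6121


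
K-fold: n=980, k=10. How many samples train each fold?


Fold size = 980/10 = 98
Training per fold = 980 - 98 = 882

882


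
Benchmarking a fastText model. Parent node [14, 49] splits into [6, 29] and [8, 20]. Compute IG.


Parent = [14, 49], H_parent = 0.7642
H_left = 0.661 (n=35), H_right = 0.8631 (n=28)
H_children = (35/63)·0.661 + (28/63)·0.8631 = 0.7508
IG = 0.7642 - 0.7508 = 0.0134

0.0134


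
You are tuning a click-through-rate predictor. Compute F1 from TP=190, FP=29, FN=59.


Precision = 190/219 = 0.8676
Recall = 190/249 = 0.7631
F1 = 2·P·R/(P+R) = 2·TP/(2·TP+FP+FN) = 380/(380+29+59) = 380/468 = 0.812

0.812


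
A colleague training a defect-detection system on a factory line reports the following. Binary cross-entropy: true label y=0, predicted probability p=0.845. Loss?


BCE = -[y·ln(p) + (1-y)·ln(1-p)]
= -0 - 1·ln(1-0.845)
= -ln(0.155) = 1.8643

1.8643


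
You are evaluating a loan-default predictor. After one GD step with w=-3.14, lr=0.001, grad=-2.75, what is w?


w_new = w - α·∇
= -3.14 - 0.001·-2.75
= -3.14 + 0.00275
= -3.13725

-3.13725


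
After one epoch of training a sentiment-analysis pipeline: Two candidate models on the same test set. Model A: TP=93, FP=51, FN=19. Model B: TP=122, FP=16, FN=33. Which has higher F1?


Model A: P=93/144=0.6458, R=93/112=0.8304, F1=2PR/(P+R)=2TP/(2TP+FP+FN)=186/256=0.7266
Model B: P=122/138=0.8841, R=122/155=0.7871, F1=2PR/(P+R)=2TP/(2TP+FP+FN)=244/293=0.8328
0.7266 < 0.8328 → Model B

Model B


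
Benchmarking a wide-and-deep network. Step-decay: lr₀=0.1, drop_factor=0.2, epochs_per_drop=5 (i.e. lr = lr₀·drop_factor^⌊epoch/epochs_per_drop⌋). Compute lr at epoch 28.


n_drops = ⌊28/5⌋ = 5
lr = 0.1·0.2^5 = 0.1·0.00032 = 0.000032

0.000032


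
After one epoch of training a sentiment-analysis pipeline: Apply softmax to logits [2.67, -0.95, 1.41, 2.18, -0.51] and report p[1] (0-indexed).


Exponentials: e^2.67=14.44, e^-0.95=0.3867, e^1.41=4.096, e^2.18=8.8463, e^-0.51=0.6005
Sum = 28.3695
Softmax = [0.509, 0.0136, 0.1444, 0.3118, 0.0212]
p[1] = 0.3867/28.3695 = 0.0136

0.0136


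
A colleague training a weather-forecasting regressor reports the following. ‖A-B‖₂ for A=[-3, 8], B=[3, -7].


d = √((-3-3)² + (8+ 7)²)
  = √(36 + 225)
  = √261 = 16.1555

16.1555


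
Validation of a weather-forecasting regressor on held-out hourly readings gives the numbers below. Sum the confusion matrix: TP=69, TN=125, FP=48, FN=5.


Total = TP + TN + FP + FN
= 69 + 125 + 48 + 5
= 247
(Predicted positive: 117, predicted negative: 130)

247


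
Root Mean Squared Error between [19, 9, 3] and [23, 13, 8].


MSE = 57/3 = 19
RMSE = √(57/3) = 4.3589

4.3589


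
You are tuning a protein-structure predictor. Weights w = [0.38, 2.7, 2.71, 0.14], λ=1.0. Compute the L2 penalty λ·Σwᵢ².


‖w‖₂² = (0.38)² + (2.7)² + (2.71)² + (0.14)²
     = 0.1444 + 7.29 + 7.3441 + 0.0196
     = 14.7981
λ·‖w‖₂² = 1.0·14.7981 = 14.7981

14.7981


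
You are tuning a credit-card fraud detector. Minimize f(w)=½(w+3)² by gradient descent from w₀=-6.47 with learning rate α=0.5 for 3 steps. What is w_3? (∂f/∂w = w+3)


step 1: grad = -6.47+3 = -3.47; w = -6.47 - 0.5·(-3.47) = -4.735
step 2: grad = -4.735+3 = -1.735; w = -4.735 - 0.5·(-1.735) = -3.8675
step 3: grad = -3.8675+3 = -0.8675; w = -3.8675 - 0.5·(-0.8675) = -3.43375

-3.43375


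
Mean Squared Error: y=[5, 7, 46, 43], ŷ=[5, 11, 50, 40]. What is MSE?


Squared errors: (5-5)²=0, (7-11)²=16, (46-50)²=16, (43-40)²=9
Sum = 41
MSE = 41/4 = 41/4

41/4


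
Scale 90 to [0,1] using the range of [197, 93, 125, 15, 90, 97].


min=15, max=197
(90-15)/(197-15) = 75/182 = 0.4121

0.4121


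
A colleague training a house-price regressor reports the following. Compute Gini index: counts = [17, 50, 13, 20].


Probabilities: [17/100, 50/100, 13/100, 20/100] ≈ [0.17, 0.5, 0.13, 0.2]
Σpᵢ² = (289 + 2500 + 169 + 400)/100² = 3358/10000
Gini = 1 - Σpᵢ² = 1 - 3358/10000 = 0.6642

0.6642


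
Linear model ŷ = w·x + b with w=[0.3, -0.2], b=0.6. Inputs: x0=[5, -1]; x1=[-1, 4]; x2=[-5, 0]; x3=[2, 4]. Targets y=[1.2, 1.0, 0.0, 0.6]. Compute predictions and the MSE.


ŷ0 = (0.3)·(5) + (-0.2)·(-1) + 0.6 = 2.3
ŷ1 = (0.3)·(-1) + (-0.2)·(4) + 0.6 = -0.5
ŷ2 = (0.3)·(-5) + (-0.2)·(0) + 0.6 = -0.9
ŷ3 = (0.3)·(2) + (-0.2)·(4) + 0.6 = 0.4
errors² = [1.21, 2.25, 0.81, 0.04]
MSE = 4.3100/4 = 1.0775

1.0775


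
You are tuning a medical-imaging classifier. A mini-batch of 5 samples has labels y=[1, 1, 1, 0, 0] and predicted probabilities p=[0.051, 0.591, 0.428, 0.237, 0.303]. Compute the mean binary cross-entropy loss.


L[0] = -ln(0.051) = 2.9759
L[1] = -ln(0.591) = 0.5259
L[2] = -ln(0.428) = 0.8486
L[3] = -ln(1-0.237) = -ln(0.763) = 0.2705
L[4] = -ln(1-0.303) = -ln(0.697) = 0.361
mean = (2.9759 + 0.5259 + 0.8486 + 0.2705 + 0.361)/5 = 0.9964

0.9964


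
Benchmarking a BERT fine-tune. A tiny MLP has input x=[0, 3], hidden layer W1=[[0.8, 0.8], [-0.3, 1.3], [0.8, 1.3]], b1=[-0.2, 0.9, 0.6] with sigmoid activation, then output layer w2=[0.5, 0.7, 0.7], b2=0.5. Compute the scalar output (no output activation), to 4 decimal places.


z1[0] = (0.8)·(0) + (0.8)·(3) - 0.2 = 2.2
z1[1] = (-0.3)·(0) + (1.3)·(3) + 0.9 = 4.8
z1[2] = (0.8)·(0) + (1.3)·(3) + 0.6 = 4.5
h = sigmoid(z1) = [0.9002, 0.9918, 0.989]
output = (0.5)·(0.9002) + (0.7)·(0.9918) + (0.7)·(0.989) + 0.5 = 2.3367

2.3367


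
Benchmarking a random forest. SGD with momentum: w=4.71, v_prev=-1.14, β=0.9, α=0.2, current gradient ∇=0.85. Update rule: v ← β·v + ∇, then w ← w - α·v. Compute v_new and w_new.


v_new = 0.9·-1.14 + 0.85 = -1.026 + 0.85 = -0.176
w_new = 4.71 - 0.2·-0.176 = 4.71 + 0.0352 = 4.7452

v_new=-0.176, w_new=4.7452


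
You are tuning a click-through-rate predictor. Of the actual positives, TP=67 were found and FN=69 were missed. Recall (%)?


Recall = TP/(TP+FN)
= 67/(67+69)
= 67/136 = 49.26%

49.26%


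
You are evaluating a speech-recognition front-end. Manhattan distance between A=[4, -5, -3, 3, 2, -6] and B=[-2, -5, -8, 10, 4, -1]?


d = |4+ 2| + |-5+ 5| + |-3+ 8| + |3-10| + |2-4| + |-6+ 1|
  = 6 + 0 + 5 + 7 + 2 + 5
  = 25

25


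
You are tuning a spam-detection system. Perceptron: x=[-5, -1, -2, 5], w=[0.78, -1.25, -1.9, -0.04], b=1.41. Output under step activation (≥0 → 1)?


z = (-5)·(0.78) + (-1)·(-1.25) + (-2)·(-1.9) + (5)·(-0.04) + 1.41
  = 2.36
step(z) = 1 (z≥0)

1


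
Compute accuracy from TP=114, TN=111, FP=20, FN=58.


Accuracy = (TP+TN)/(TP+TN+FP+FN)
= (114+111)/(303)
= 225/303 = 74.26%

74.26%


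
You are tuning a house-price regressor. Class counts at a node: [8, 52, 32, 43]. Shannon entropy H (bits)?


Probabilities: [8/135, 52/135, 32/135, 43/135] ≈ [0.0593, 0.3852, 0.237, 0.3185]
H = -((8/135)·log₂(8/135) + (52/135)·log₂(52/135) + (32/135)·log₂(32/135) + (43/135)·log₂(43/135))
  = 1.7898 bits

1.7898 bits


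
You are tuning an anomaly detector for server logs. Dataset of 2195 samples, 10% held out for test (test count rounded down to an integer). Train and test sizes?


Test = ⌊2195·10/100⌋ = 219
Train = 2195 - 219 = 1976

Train: 1976, Test: 219


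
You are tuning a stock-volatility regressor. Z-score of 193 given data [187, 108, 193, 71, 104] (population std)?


μ = 132.6, σ = 48.6317
z = (193 - 132.6)/48.6317 = 1.242

1.242


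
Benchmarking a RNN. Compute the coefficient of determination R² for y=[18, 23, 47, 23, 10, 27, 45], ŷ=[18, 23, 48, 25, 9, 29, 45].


ȳ = 27.5714
SS_res = Σ(y-ŷ)² = 10
SS_tot = Σ(y-ȳ)² = 1123.71
R² = 1 - SS_res/SS_tot = 1 - 0.0089 = 0.9911

0.9911


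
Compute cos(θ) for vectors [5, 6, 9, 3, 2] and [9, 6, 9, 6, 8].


A·B = 5·9 + 6·6 + 9·9 + 3·6 + 2·8 = 196
‖A‖ = √155 = 12.4499, ‖B‖ = √298 = 17.2627
cos = 196/(√155·√298) = 196/√46190 = 0.912

0.912


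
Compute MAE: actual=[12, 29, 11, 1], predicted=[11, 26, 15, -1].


Absolute errors: |12-11|=1, |29-26|=3, |11-15|=4, |1+ 1|=2
Sum = 10
MAE = 10/4 = 5/2

5/2


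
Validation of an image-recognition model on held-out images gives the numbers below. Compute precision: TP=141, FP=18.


Precision = TP/(TP+FP)
= 141/(141+18)
= 141/159 = 88.68%

88.68%


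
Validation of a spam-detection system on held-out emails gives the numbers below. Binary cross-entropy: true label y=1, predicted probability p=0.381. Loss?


BCE = -[y·ln(p) + (1-y)·ln(1-p)]
= -1·ln(0.381) - 0
= -ln(0.381) = 0.965

0.965


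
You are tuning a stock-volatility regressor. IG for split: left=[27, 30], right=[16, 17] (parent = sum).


Parent = [43, 47], H_parent = 0.9986
H_left = 0.998 (n=57), H_right = 0.9993 (n=33)
H_children = (57/90)·0.998 + (33/90)·0.9993 = 0.9985
IG = 0.9986 - 0.9985 = 0.0001

0.0001


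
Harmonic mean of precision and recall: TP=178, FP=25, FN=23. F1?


Precision = 178/203 = 0.8768
Recall = 178/201 = 0.8856
F1 = 2·P·R/(P+R) = 2·TP/(2·TP+FP+FN) = 356/(356+25+23) = 356/404 = 0.8812

0.8812


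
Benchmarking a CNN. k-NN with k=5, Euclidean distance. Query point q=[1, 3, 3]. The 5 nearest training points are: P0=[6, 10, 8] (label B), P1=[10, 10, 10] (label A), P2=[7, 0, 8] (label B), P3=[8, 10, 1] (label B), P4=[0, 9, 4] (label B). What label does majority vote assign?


d(q,P0) = 9.9499  (label B)
d(q,P1) = 13.3791  (label A)
d(q,P2) = 8.3666  (label B)
d(q,P3) = 10.0995  (label B)
d(q,P4) = 6.1644  (label B)
Votes: A=1, B=4
Majority → B

B


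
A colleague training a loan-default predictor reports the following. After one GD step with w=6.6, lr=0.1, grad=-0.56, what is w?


w_new = w - α·∇
= 6.6 - 0.1·-0.56
= 6.6 + 0.056
= 6.656

6.656


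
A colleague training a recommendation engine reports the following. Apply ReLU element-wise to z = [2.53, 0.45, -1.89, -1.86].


ReLU(2.53) = max(0, 2.53) = 2.53
ReLU(0.45) = max(0, 0.45) = 0.45
ReLU(-1.89) = max(0, -1.89) = 0.0
ReLU(-1.86) = max(0, -1.86) = 0.0
result = [2.53, 0.45, 0.0, 0.0]

[2.53, 0.45, 0.0, 0.0]


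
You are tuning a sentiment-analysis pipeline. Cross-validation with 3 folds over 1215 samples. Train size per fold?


Fold size = 1215/3 = 405
Training per fold = 1215 - 405 = 810

810


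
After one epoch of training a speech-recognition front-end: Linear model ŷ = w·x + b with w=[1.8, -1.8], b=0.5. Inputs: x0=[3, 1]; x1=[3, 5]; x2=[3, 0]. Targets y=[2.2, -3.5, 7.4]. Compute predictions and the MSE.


ŷ0 = (1.8)·(3) + (-1.8)·(1) + 0.5 = 4.1
ŷ1 = (1.8)·(3) + (-1.8)·(5) + 0.5 = -3.1
ŷ2 = (1.8)·(3) + (-1.8)·(0) + 0.5 = 5.9
errors² = [3.61, 0.16, 2.25]
MSE = 6.0200/3 = 2.0067

2.0067


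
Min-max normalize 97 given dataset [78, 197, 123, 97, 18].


min=18, max=197
(97-18)/(197-18) = 79/179 = 0.4413

0.4413


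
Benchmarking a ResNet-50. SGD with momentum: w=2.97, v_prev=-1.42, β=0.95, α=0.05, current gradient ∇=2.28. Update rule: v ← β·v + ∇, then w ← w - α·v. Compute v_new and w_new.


v_new = 0.95·-1.42 + 2.28 = -1.349 + 2.28 = 0.931
w_new = 2.97 - 0.05·0.931 = 2.97 - 0.04655 = 2.92345

v_new=0.931, w_new=2.92345


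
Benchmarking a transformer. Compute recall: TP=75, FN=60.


Recall = TP/(TP+FN)
= 75/(75+60)
= 75/135 = 55.56%

55.56%


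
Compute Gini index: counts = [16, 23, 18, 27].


Probabilities: [16/84, 23/84, 18/84, 27/84] ≈ [0.1905, 0.2738, 0.2143, 0.3214]
Σpᵢ² = (256 + 529 + 324 + 729)/84² = 1838/7056
Gini = 1 - Σpᵢ² = 1 - 1838/7056 = 0.7395

0.7395


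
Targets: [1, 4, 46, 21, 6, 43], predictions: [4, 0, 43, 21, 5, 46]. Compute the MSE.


Squared errors: (1-4)²=9, (4-0)²=16, (46-43)²=9, (21-21)²=0, (6-5)²=1, (43-46)²=9
Sum = 44
MSE = 44/6 = 22/3

22/3


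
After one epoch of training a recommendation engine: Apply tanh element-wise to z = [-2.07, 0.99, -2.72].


tanh(-2.07) = -0.9687
tanh(0.99) = 0.7574
tanh(-2.72) = -0.9914
result = [-0.9687, 0.7574, -0.9914]

[-0.9687, 0.7574, -0.9914]


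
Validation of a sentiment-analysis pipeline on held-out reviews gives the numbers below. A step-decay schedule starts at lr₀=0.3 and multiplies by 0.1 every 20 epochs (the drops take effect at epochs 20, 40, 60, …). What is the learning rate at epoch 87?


n_drops = ⌊87/20⌋ = 4
lr = 0.3·0.1^4 = 0.3·0.0001 = 0.00003

0.00003


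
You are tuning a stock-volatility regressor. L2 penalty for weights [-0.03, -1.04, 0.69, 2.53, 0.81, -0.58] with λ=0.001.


‖w‖₂² = (-0.03)² + (-1.04)² + (0.69)² + (2.53)² + (0.81)² + (-0.58)²
     = 0.0009 + 1.0816 + 0.4761 + 6.4009 + 0.6561 + 0.3364
     = 8.952
λ·‖w‖₂² = 0.001·8.952 = 0.008952

0.008952


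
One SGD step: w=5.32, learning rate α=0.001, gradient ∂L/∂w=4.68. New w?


w_new = w - α·∇
= 5.32 - 0.001·4.68
= 5.32 - 0.00468
= 5.31532

5.31532


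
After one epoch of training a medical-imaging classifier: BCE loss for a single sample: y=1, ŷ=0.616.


BCE = -[y·ln(p) + (1-y)·ln(1-p)]
= -1·ln(0.616) - 0
= -ln(0.616) = 0.4845

0.4845


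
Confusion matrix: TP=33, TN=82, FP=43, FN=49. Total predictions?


Total = TP + TN + FP + FN
= 33 + 82 + 43 + 49
= 207
(Predicted positive: 76, predicted negative: 131)

207


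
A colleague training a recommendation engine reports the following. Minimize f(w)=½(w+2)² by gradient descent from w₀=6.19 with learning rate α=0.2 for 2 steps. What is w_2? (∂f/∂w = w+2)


step 1: grad = 6.19+2 = 8.19; w = 6.19 - 0.2·(8.19) = 4.552
step 2: grad = 4.552+2 = 6.552; w = 4.552 - 0.2·(6.552) = 3.2416

3.2416


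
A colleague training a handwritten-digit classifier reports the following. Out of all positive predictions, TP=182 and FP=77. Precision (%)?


Precision = TP/(TP+FP)
= 182/(182+77)
= 182/259 = 70.27%

70.27%


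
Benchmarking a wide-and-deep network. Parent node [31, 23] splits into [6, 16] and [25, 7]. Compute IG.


Parent = [31, 23], H_parent = 0.9841
H_left = 0.8454 (n=22), H_right = 0.7579 (n=32)
H_children = (22/54)·0.8454 + (32/54)·0.7579 = 0.7935
IG = 0.9841 - 0.7935 = 0.1906

0.1906


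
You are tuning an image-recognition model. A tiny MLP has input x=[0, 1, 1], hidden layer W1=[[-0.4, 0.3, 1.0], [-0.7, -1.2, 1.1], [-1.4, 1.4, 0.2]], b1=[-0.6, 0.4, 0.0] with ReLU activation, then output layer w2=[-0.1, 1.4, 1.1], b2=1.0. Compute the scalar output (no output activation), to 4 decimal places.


z1[0] = (-0.4)·(0) + (0.3)·(1) + (1.0)·(1) - 0.6 = 0.7
z1[1] = (-0.7)·(0) + (-1.2)·(1) + (1.1)·(1) + 0.4 = 0.3
z1[2] = (-1.4)·(0) + (1.4)·(1) + (0.2)·(1) + 0.0 = 1.6
h = ReLU(z1) = [0.7, 0.3, 1.6]
output = (-0.1)·(0.7) + (1.4)·(0.3) + (1.1)·(1.6) + 1.0 = 3.11

3.11


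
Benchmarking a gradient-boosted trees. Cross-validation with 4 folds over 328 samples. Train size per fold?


Fold size = 328/4 = 82
Training per fold = 328 - 82 = 246

246


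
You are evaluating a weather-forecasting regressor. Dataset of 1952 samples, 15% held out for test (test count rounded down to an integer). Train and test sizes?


Test = ⌊1952·15/100⌋ = 292
Train = 1952 - 292 = 1660

Train: 1660, Test: 292


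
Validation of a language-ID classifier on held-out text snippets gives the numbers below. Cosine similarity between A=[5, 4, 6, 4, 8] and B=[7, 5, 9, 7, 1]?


A·B = 5·7 + 4·5 + 6·9 + 4·7 + 8·1 = 145
‖A‖ = √157 = 12.53, ‖B‖ = √205 = 14.3178
cos = 145/(√157·√205) = 145/√32185 = 0.8082

0.8082


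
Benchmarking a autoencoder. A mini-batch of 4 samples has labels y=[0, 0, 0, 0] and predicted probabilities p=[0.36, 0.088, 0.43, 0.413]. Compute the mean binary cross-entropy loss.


L[0] = -ln(1-0.36) = -ln(0.64) = 0.4463
L[1] = -ln(1-0.088) = -ln(0.912) = 0.0921
L[2] = -ln(1-0.43) = -ln(0.57) = 0.5621
L[3] = -ln(1-0.413) = -ln(0.587) = 0.5327
mean = (0.4463 + 0.0921 + 0.5621 + 0.5327)/4 = 0.4083

0.4083


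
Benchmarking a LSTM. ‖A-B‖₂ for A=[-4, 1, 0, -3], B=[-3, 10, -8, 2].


d = √((-4+ 3)² + (1-10)² + (0+ 8)² + (-3-2)²)
  = √(1 + 81 + 64 + 25)
  = √171 = 13.0767

13.0767


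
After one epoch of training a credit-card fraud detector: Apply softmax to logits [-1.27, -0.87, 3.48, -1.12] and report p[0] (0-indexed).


Exponentials: e^-1.27=0.2808, e^-0.87=0.419, e^3.48=32.4597, e^-1.12=0.3263
Sum = 33.4858
Softmax = [0.0084, 0.0125, 0.9694, 0.0097]
p[0] = 0.2808/33.4858 = 0.0084

0.0084


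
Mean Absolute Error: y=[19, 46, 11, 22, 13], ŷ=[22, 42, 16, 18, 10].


Absolute errors: |19-22|=3, |46-42|=4, |11-16|=5, |22-18|=4, |13-10|=3
Sum = 19
MAE = 19/5 = 19/5

19/5


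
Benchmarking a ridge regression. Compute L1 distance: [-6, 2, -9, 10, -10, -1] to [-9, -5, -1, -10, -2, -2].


d = |-6+ 9| + |2+ 5| + |-9+ 1| + |10+ 10| + |-10+ 2| + |-1+ 2|
  = 3 + 7 + 8 + 20 + 8 + 1
  = 47

47


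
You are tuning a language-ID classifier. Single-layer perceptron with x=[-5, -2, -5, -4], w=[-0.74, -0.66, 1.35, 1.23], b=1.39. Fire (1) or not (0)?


z = (-5)·(-0.74) + (-2)·(-0.66) + (-5)·(1.35) + (-4)·(1.23) + 1.39
  = -5.26
step(z) = 0 (z<0)

0


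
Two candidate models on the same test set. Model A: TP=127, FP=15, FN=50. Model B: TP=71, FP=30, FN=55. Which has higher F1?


Model A: P=127/142=0.8944, R=127/177=0.7175, F1=2PR/(P+R)=2TP/(2TP+FP+FN)=254/319=0.7962
Model B: P=71/101=0.703, R=71/126=0.5635, F1=2PR/(P+R)=2TP/(2TP+FP+FN)=142/227=0.6256
0.7962 > 0.6256 → Model A

Model A


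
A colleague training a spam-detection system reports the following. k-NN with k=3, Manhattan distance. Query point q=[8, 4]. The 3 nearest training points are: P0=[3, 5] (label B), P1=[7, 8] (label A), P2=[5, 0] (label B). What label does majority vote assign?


d(q,P0) = 6  (label B)
d(q,P1) = 5  (label A)
d(q,P2) = 7  (label B)
Votes: A=1, B=2
Majority → B

B


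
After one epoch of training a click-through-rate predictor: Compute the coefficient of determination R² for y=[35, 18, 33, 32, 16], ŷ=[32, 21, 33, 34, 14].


ȳ = 26.8
SS_res = Σ(y-ŷ)² = 26
SS_tot = Σ(y-ȳ)² = 326.8
R² = 1 - SS_res/SS_tot = 1 - 0.0796 = 0.9204

0.9204


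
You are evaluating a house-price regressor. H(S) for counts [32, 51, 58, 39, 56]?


Probabilities: [32/236, 51/236, 58/236, 39/236, 56/236] ≈ [0.1356, 0.2161, 0.2458, 0.1653, 0.2373]
H = -((32/236)·log₂(32/236) + (51/236)·log₂(51/236) + (58/236)·log₂(58/236) + (39/236)·log₂(39/236) + (56/236)·log₂(56/236))
  = 2.2877 bits

2.2877 bits


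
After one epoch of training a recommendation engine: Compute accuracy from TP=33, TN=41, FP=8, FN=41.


Accuracy = (TP+TN)/(TP+TN+FP+FN)
= (33+41)/(123)
= 74/123 = 60.16%

60.16%


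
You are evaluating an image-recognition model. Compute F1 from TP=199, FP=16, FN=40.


Precision = 199/215 = 0.9256
Recall = 199/239 = 0.8326
F1 = 2·P·R/(P+R) = 2·TP/(2·TP+FP+FN) = 398/(398+16+40) = 398/454 = 0.8767

0.8767


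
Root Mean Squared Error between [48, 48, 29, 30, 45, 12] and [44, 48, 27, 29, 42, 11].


MSE = 31/6 = 5.1667
RMSE = √(31/6) = 2.273

2.273


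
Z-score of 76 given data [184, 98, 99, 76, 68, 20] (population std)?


μ = 90.8333, σ = 49.2559
z = (76 - 90.8333)/49.2559 = -0.3011

-0.3011


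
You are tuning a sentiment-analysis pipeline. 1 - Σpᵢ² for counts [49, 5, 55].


Probabilities: [49/109, 5/109, 55/109] ≈ [0.4495, 0.0459, 0.5046]
Σpᵢ² = (2401 + 25 + 3025)/109² = 5451/11881
Gini = 1 - Σpᵢ² = 1 - 5451/11881 = 0.5412

0.5412


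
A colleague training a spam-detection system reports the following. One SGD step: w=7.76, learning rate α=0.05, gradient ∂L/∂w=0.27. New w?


w_new = w - α·∇
= 7.76 - 0.05·0.27
= 7.76 - 0.0135
= 7.7465

7.7465


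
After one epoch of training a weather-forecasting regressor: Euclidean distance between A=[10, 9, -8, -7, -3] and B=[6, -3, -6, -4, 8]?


d = √((10-6)² + (9+ 3)² + (-8+ 6)² + (-7+ 4)² + (-3-8)²)
  = √(16 + 144 + 4 + 9 + 121)
  = √294 = 17.1464

17.1464


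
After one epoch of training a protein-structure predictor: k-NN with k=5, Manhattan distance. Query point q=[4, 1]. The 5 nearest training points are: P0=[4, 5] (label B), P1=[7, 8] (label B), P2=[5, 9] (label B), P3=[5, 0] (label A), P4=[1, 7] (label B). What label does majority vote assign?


d(q,P0) = 4  (label B)
d(q,P1) = 10  (label B)
d(q,P2) = 9  (label B)
d(q,P3) = 2  (label A)
d(q,P4) = 9  (label B)
Votes: A=1, B=4
Majority → B

B


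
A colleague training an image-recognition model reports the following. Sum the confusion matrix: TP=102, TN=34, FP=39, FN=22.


Total = TP + TN + FP + FN
= 102 + 34 + 39 + 22
= 197
(Predicted positive: 141, predicted negative: 56)

197


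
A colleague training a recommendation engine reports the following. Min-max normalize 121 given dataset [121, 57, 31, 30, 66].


min=30, max=121
(121-30)/(121-30) = 91/91 = 1.0

1.0


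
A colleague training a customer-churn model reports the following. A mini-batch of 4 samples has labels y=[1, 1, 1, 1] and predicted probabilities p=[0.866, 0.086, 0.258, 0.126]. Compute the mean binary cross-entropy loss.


L[0] = -ln(0.866) = 0.1439
L[1] = -ln(0.086) = 2.4534
L[2] = -ln(0.258) = 1.3548
L[3] = -ln(0.126) = 2.0715
mean = (0.1439 + 2.4534 + 1.3548 + 2.0715)/4 = 1.5059

1.5059


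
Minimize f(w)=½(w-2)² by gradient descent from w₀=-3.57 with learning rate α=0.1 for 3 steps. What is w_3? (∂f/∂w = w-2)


step 1: grad = -3.57-2 = -5.57; w = -3.57 - 0.1·(-5.57) = -3.013
step 2: grad = -3.013-2 = -5.013; w = -3.013 - 0.1·(-5.013) = -2.5117
step 3: grad = -2.5117-2 = -4.5117; w = -2.5117 - 0.1·(-4.5117) = -2.06053

-2.06053


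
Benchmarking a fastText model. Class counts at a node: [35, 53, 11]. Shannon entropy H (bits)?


Probabilities: [35/99, 53/99, 11/99] ≈ [0.3535, 0.5354, 0.1111]
H = -((35/99)·log₂(35/99) + (53/99)·log₂(53/99) + (11/99)·log₂(11/99))
  = 1.3651 bits

1.3651 bits


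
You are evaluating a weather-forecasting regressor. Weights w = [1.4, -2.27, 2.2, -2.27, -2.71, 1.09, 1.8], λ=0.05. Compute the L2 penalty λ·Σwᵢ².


‖w‖₂² = (1.4)² + (-2.27)² + (2.2)² + (-2.27)² + (-2.71)² + (1.09)² + (1.8)²
     = 1.96 + 5.1529 + 4.84 + 5.1529 + 7.3441 + 1.1881 + 3.24
     = 28.878
λ·‖w‖₂² = 0.05·28.878 = 1.4439

1.4439


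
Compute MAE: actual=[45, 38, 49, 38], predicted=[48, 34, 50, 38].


Absolute errors: |45-48|=3, |38-34|=4, |49-50|=1, |38-38|=0
Sum = 8
MAE = 8/4 = 2

2


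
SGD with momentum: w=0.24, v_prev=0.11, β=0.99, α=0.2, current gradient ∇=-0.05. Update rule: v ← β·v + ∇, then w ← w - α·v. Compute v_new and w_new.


v_new = 0.99·0.11 - 0.05 = 0.1089 - 0.05 = 0.0589
w_new = 0.24 - 0.2·0.0589 = 0.24 - 0.01178 = 0.22822

v_new=0.0589, w_new=0.22822


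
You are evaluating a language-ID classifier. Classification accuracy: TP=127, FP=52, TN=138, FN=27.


Accuracy = (TP+TN)/(TP+TN+FP+FN)
= (127+138)/(344)
= 265/344 = 77.03%

77.03%


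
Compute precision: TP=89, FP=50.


Precision = TP/(TP+FP)
= 89/(89+50)
= 89/139 = 64.03%

64.03%


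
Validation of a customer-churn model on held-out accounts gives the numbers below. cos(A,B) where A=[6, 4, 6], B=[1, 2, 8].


A·B = 6·1 + 4·2 + 6·8 = 62
‖A‖ = √88 = 9.3808, ‖B‖ = √69 = 8.3066
cos = 62/(√88·√69) = 62/√6072 = 0.7957

0.7957


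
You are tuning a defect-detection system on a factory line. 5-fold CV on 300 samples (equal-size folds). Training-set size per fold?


Fold size = 300/5 = 60
Training per fold = 300 - 60 = 240

240


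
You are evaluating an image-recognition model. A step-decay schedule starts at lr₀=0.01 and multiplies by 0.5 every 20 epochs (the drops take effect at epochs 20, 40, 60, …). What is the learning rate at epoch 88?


n_drops = ⌊88/20⌋ = 4
lr = 0.01·0.5^4 = 0.01·0.0625 = 0.000625

0.000625


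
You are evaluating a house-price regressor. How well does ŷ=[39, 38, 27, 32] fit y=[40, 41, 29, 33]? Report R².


ȳ = 35.75
SS_res = Σ(y-ŷ)² = 15
SS_tot = Σ(y-ȳ)² = 98.75
R² = 1 - SS_res/SS_tot = 1 - 0.1519 = 0.8481

0.8481


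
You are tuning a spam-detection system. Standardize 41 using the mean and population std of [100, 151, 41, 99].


μ = 97.75, σ = 38.9318
z = (41 - 97.75)/38.9318 = -1.4577

-1.4577


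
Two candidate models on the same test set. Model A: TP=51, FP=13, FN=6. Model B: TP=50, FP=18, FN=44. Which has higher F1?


Model A: P=51/64=0.7969, R=51/57=0.8947, F1=2PR/(P+R)=2TP/(2TP+FP+FN)=102/121=0.843
Model B: P=50/68=0.7353, R=50/94=0.5319, F1=2PR/(P+R)=2TP/(2TP+FP+FN)=100/162=0.6173
0.843 > 0.6173 → Model A

Model A


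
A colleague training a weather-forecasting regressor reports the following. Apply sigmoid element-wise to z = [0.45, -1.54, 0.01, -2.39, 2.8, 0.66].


σ(0.45) = 1/(1+e^-0.45) = 0.6106
σ(-1.54) = 1/(1+e^1.54) = 0.1765
σ(0.01) = 1/(1+e^-0.01) = 0.5025
σ(-2.39) = 1/(1+e^2.39) = 0.0839
σ(2.8) = 1/(1+e^-2.8) = 0.9427
σ(0.66) = 1/(1+e^-0.66) = 0.6593
result = [0.6106, 0.1765, 0.5025, 0.0839, 0.9427, 0.6593]

[0.6106, 0.1765, 0.5025, 0.0839, 0.9427, 0.6593]


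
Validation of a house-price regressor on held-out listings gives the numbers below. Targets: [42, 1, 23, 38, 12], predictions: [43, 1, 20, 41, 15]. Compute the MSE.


Squared errors: (42-43)²=1, (1-1)²=0, (23-20)²=9, (38-41)²=9, (12-15)²=9
Sum = 28
MSE = 28/5 = 28/5

28/5


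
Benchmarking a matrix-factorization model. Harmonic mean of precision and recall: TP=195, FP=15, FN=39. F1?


Precision = 195/210 = 0.9286
Recall = 195/234 = 0.8333
F1 = 2·P·R/(P+R) = 2·TP/(2·TP+FP+FN) = 390/(390+15+39) = 390/444 = 0.8784

0.8784


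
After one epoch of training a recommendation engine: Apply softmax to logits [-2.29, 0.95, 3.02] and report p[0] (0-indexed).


Exponentials: e^-2.29=0.1013, e^0.95=2.5857, e^3.02=20.4913
Sum = 23.1783
Softmax = [0.0044, 0.1116, 0.8841]
p[0] = 0.1013/23.1783 = 0.0044

0.0044


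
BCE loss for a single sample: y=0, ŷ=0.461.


BCE = -[y·ln(p) + (1-y)·ln(1-p)]
= -0 - 1·ln(1-0.461)
= -ln(0.539) = 0.618

0.618


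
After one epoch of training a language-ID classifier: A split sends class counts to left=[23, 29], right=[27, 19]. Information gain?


Parent = [50, 48], H_parent = 0.9997
H_left = 0.9904 (n=52), H_right = 0.9781 (n=46)
H_children = (52/98)·0.9904 + (46/98)·0.9781 = 0.9846
IG = 0.9997 - 0.9846 = 0.0151

0.0151


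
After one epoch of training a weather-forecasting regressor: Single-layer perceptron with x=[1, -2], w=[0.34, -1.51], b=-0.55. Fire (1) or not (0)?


z = (1)·(0.34) + (-2)·(-1.51) - 0.55
  = 2.81
step(z) = 1 (z≥0)

1


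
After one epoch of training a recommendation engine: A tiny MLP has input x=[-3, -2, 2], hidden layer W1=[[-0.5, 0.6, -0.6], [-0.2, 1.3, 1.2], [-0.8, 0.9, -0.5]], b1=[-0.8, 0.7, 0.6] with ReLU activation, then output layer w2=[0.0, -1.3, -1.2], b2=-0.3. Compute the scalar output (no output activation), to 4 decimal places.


z1[0] = (-0.5)·(-3) + (0.6)·(-2) + (-0.6)·(2) - 0.8 = -1.7
z1[1] = (-0.2)·(-3) + (1.3)·(-2) + (1.2)·(2) + 0.7 = 1.1
z1[2] = (-0.8)·(-3) + (0.9)·(-2) + (-0.5)·(2) + 0.6 = 0.2
h = ReLU(z1) = [0.0, 1.1, 0.2]
output = (0.0)·(0.0) + (-1.3)·(1.1) + (-1.2)·(0.2) - 0.3 = -1.97

-1.97


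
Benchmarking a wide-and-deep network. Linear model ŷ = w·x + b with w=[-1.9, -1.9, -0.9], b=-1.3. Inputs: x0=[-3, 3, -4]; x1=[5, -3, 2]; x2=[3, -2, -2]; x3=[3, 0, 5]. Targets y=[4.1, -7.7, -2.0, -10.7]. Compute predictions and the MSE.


ŷ0 = (-1.9)·(-3) + (-1.9)·(3) + (-0.9)·(-4) - 1.3 = 2.3
ŷ1 = (-1.9)·(5) + (-1.9)·(-3) + (-0.9)·(2) - 1.3 = -6.9
ŷ2 = (-1.9)·(3) + (-1.9)·(-2) + (-0.9)·(-2) - 1.3 = -1.4
ŷ3 = (-1.9)·(3) + (-1.9)·(0) + (-0.9)·(5) - 1.3 = -11.5
errors² = [3.24, 0.64, 0.36, 0.64]
MSE = 4.8800/4 = 1.22

1.22


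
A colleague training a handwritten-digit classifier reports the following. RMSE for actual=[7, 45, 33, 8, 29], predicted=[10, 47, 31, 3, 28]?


MSE = 43/5 = 8.6
RMSE = √(43/5) = 2.9326

2.9326


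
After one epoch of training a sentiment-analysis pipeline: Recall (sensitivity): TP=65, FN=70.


Recall = TP/(TP+FN)
= 65/(65+70)
= 65/135 = 48.15%

48.15%


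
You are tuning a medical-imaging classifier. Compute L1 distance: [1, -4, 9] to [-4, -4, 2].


d = |1+ 4| + |-4+ 4| + |9-2|
  = 5 + 0 + 7
  = 12

12


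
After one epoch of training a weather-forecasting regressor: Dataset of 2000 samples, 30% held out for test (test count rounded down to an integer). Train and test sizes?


Test = ⌊2000·30/100⌋ = 600
Train = 2000 - 600 = 1400

Train: 1400, Test: 600


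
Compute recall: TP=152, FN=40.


Recall = TP/(TP+FN)
= 152/(152+40)
= 152/192 = 79.17%

79.17%


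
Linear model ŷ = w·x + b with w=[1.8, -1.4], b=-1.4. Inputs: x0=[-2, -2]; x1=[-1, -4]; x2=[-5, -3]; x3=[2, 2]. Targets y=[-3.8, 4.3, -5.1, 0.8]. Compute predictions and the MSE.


ŷ0 = (1.8)·(-2) + (-1.4)·(-2) - 1.4 = -2.2
ŷ1 = (1.8)·(-1) + (-1.4)·(-4) - 1.4 = 2.4
ŷ2 = (1.8)·(-5) + (-1.4)·(-3) - 1.4 = -6.2
ŷ3 = (1.8)·(2) + (-1.4)·(2) - 1.4 = -0.6
errors² = [2.56, 3.61, 1.21, 1.96]
MSE = 9.3400/4 = 2.335

2.335


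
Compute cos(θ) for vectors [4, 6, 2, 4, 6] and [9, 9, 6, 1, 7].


A·B = 4·9 + 6·9 + 2·6 + 4·1 + 6·7 = 148
‖A‖ = √108 = 10.3923, ‖B‖ = √248 = 15.748
cos = 148/(√108·√248) = 148/√26784 = 0.9043

0.9043


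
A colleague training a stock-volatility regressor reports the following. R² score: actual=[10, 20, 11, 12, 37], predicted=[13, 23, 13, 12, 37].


ȳ = 18
SS_res = Σ(y-ŷ)² = 22
SS_tot = Σ(y-ȳ)² = 514
R² = 1 - SS_res/SS_tot = 1 - 0.0428 = 0.9572

0.9572


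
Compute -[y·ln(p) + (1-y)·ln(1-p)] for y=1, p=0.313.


BCE = -[y·ln(p) + (1-y)·ln(1-p)]
= -1·ln(0.313) - 0
= -ln(0.313) = 1.1616

1.1616


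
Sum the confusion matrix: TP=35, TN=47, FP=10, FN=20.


Total = TP + TN + FP + FN
= 35 + 47 + 10 + 20
= 112
(Predicted positive: 45, predicted negative: 67)

112


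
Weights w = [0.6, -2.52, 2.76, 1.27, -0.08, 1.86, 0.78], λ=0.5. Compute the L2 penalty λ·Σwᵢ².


‖w‖₂² = (0.6)² + (-2.52)² + (2.76)² + (1.27)² + (-0.08)² + (1.86)² + (0.78)²
     = 0.36 + 6.3504 + 7.6176 + 1.6129 + 0.0064 + 3.4596 + 0.6084
     = 20.0153
λ·‖w‖₂² = 0.5·20.0153 = 10.00765

10.00765


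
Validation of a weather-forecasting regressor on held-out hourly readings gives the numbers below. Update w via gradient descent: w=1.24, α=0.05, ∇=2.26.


w_new = w - α·∇
= 1.24 - 0.05·2.26
= 1.24 - 0.113
= 1.127

1.127


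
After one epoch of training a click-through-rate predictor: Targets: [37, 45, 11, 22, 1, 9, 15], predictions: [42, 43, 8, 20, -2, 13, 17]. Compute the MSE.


Squared errors: (37-42)²=25, (45-43)²=4, (11-8)²=9, (22-20)²=4, (1+ 2)²=9, (9-13)²=16, (15-17)²=4
Sum = 71
MSE = 71/7 = 71/7

71/7


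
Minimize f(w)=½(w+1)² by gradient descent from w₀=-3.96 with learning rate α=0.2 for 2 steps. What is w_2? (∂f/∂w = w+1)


step 1: grad = -3.96+1 = -2.96; w = -3.96 - 0.2·(-2.96) = -3.368
step 2: grad = -3.368+1 = -2.368; w = -3.368 - 0.2·(-2.368) = -2.8944

-2.8944


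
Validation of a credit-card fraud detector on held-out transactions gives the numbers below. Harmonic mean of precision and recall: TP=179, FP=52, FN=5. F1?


Precision = 179/231 = 0.7749
Recall = 179/184 = 0.9728
F1 = 2·P·R/(P+R) = 2·TP/(2·TP+FP+FN) = 358/(358+52+5) = 358/415 = 0.8627

0.8627


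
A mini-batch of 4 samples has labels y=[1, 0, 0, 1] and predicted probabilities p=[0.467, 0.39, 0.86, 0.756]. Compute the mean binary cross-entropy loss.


L[0] = -ln(0.467) = 0.7614
L[1] = -ln(1-0.39) = -ln(0.61) = 0.4943
L[2] = -ln(1-0.86) = -ln(0.14) = 1.9661
L[3] = -ln(0.756) = 0.2797
mean = (0.7614 + 0.4943 + 1.9661 + 0.2797)/4 = 0.8754

0.8754


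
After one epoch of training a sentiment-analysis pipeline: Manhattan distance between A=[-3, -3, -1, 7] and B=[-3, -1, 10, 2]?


d = |-3+ 3| + |-3+ 1| + |-1-10| + |7-2|
  = 0 + 2 + 11 + 5
  = 18

18


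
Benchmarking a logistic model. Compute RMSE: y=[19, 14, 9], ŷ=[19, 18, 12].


MSE = 25/3 = 8.3333
RMSE = √(25/3) = 2.8868

2.8868


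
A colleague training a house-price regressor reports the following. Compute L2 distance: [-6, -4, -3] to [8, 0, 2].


d = √((-6-8)² + (-4-0)² + (-3-2)²)
  = √(196 + 16 + 25)
  = √237 = 15.3948

15.3948


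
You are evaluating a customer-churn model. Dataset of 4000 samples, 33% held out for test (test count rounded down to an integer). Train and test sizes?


Test = ⌊4000·33/100⌋ = 1320
Train = 4000 - 1320 = 2680

Train: 2680, Test: 1320


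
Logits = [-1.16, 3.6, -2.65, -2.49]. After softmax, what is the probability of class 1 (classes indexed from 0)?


Exponentials: e^-1.16=0.3135, e^3.6=36.5982, e^-2.65=0.0707, e^-2.49=0.0829
Sum = 37.0653
Softmax = [0.0085, 0.9874, 0.0019, 0.0022]
p[1] = 36.5982/37.0653 = 0.9874

0.9874


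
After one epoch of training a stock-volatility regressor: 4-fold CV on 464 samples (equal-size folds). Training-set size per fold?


Fold size = 464/4 = 116
Training per fold = 464 - 116 = 348

348


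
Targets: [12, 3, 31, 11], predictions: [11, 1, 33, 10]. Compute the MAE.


Absolute errors: |12-11|=1, |3-1|=2, |31-33|=2, |11-10|=1
Sum = 6
MAE = 6/4 = 3/2

3/2


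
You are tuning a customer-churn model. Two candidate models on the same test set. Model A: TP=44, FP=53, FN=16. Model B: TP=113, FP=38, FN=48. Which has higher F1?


Model A: P=44/97=0.4536, R=44/60=0.7333, F1=2PR/(P+R)=2TP/(2TP+FP+FN)=88/157=0.5605
Model B: P=113/151=0.7483, R=113/161=0.7019, F1=2PR/(P+R)=2TP/(2TP+FP+FN)=226/312=0.7244
0.5605 < 0.7244 → Model B

Model B


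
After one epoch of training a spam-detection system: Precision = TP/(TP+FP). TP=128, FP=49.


Precision = TP/(TP+FP)
= 128/(128+49)
= 128/177 = 72.32%

72.32%


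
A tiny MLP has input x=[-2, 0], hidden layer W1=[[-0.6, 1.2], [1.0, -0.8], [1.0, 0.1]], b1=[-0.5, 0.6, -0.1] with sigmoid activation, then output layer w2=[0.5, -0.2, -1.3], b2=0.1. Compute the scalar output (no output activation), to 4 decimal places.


z1[0] = (-0.6)·(-2) + (1.2)·(0) - 0.5 = 0.7
z1[1] = (1.0)·(-2) + (-0.8)·(0) + 0.6 = -1.4
z1[2] = (1.0)·(-2) + (0.1)·(0) - 0.1 = -2.1
h = sigmoid(z1) = [0.6682, 0.1978, 0.1091]
output = (0.5)·(0.6682) + (-0.2)·(0.1978) + (-1.3)·(0.1091) + 0.1 = 0.2527

0.2527


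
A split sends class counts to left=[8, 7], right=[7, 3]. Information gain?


Parent = [15, 10], H_parent = 0.971
H_left = 0.9968 (n=15), H_right = 0.8813 (n=10)
H_children = (15/25)·0.9968 + (10/25)·0.8813 = 0.9506
IG = 0.971 - 0.9506 = 0.0204

0.0204


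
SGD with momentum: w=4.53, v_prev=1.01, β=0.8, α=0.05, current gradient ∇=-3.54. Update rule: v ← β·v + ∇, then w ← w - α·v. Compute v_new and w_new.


v_new = 0.8·1.01 - 3.54 = 0.808 - 3.54 = -2.732
w_new = 4.53 - 0.05·-2.732 = 4.53 + 0.1366 = 4.6666

v_new=-2.732, w_new=4.6666


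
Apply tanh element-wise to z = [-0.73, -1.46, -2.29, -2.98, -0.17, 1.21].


tanh(-0.73) = -0.6231
tanh(-1.46) = -0.8977
tanh(-2.29) = -0.9797
tanh(-2.98) = -0.9949
tanh(-0.17) = -0.1684
tanh(1.21) = 0.8367
result = [-0.6231, -0.8977, -0.9797, -0.9949, -0.1684, 0.8367]

[-0.6231, -0.8977, -0.9797, -0.9949, -0.1684, 0.8367]


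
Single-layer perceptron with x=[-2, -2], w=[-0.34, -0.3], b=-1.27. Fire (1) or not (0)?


z = (-2)·(-0.34) + (-2)·(-0.3) - 1.27
  = 0.01
step(z) = 1 (z≥0)

1


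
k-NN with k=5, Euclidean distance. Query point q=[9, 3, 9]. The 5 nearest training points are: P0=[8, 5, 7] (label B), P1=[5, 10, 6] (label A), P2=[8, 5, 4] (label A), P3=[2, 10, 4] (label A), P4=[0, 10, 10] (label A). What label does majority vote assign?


d(q,P0) = 3.0  (label B)
d(q,P1) = 8.6023  (label A)
d(q,P2) = 5.4772  (label A)
d(q,P3) = 11.0905  (label A)
d(q,P4) = 11.4455  (label A)
Votes: A=4, B=1
Majority → A

A


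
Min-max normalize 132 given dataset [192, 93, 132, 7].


min=7, max=192
(132-7)/(192-7) = 125/185 = 0.6757

0.6757


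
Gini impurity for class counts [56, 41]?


Probabilities: [56/97, 41/97] ≈ [0.5773, 0.4227]
Σpᵢ² = (3136 + 1681)/97² = 4817/9409
Gini = 1 - Σpᵢ² = 1 - 4817/9409 = 0.488

0.488


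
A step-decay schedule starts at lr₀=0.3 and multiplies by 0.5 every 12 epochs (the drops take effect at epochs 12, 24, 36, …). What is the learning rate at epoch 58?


n_drops = ⌊58/12⌋ = 4
lr = 0.3·0.5^4 = 0.3·0.0625 = 0.01875

0.01875


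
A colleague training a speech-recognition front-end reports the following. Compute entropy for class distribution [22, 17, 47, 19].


Probabilities: [22/105, 17/105, 47/105, 19/105] ≈ [0.2095, 0.1619, 0.4476, 0.181]
H = -((22/105)·log₂(22/105) + (17/105)·log₂(17/105) + (47/105)·log₂(47/105) + (19/105)·log₂(19/105))
  = 1.8631 bits

1.8631 bits


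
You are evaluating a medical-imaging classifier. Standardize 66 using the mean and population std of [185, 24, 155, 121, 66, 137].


μ = 114.6667, σ = 54.3159
z = (66 - 114.6667)/54.3159 = -0.896

-0.896


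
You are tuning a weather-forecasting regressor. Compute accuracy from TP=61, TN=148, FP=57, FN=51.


Accuracy = (TP+TN)/(TP+TN+FP+FN)
= (61+148)/(317)
= 209/317 = 65.93%

65.93%


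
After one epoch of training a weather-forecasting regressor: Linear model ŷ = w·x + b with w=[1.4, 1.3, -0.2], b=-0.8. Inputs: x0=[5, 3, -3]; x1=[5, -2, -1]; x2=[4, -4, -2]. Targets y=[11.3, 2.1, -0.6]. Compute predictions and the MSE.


ŷ0 = (1.4)·(5) + (1.3)·(3) + (-0.2)·(-3) - 0.8 = 10.7
ŷ1 = (1.4)·(5) + (1.3)·(-2) + (-0.2)·(-1) - 0.8 = 3.8
ŷ2 = (1.4)·(4) + (1.3)·(-4) + (-0.2)·(-2) - 0.8 = -0.0
errors² = [0.36, 2.89, 0.36]
MSE = 3.6100/3 = 1.2033

1.2033
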